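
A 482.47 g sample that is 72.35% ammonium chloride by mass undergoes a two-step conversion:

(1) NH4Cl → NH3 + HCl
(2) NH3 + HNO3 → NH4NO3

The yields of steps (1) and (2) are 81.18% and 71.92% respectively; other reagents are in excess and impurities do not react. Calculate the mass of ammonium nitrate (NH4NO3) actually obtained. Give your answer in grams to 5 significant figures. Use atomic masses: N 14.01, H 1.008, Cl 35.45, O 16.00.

304.99 g

Pure NH4Cl = 482.47 × 0.7235 = 349.067 g.
M(NH4Cl) = 14.01 + 4(1.008) + 35.45 = 53.492 g/mol.
M(NH4NO3) = 2(14.01) + 4(1.008) + 3(16.00) = 80.052 g/mol.
n(NH4Cl) = 349.067 / 53.492 = 6.52559 mol.
Step 1 (NH4Cl:NH3 = 1:1): theoretical n(NH3) = 6.52559 mol; at 81.18% yield, n(NH3) = 5.29748 mol.
Step 2 (NH3:NH4NO3 = 1:1): theoretical n(NH4NO3) = 5.29748 mol, so theoretical mass = 5.29748 × 80.052 = 424.074 g.
At 71.92% yield, actual mass of NH4NO3 = 424.074 × 0.7192 = 304.994 g.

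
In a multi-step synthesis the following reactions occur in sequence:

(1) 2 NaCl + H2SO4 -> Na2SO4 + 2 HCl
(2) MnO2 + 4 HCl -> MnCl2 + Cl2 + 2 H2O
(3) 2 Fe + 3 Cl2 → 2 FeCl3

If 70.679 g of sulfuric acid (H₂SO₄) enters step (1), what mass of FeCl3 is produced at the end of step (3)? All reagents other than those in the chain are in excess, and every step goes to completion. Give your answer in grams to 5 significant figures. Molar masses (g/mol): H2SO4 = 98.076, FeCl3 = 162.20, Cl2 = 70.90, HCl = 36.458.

38.963 g

n(H2SO4) = 70.679 / 98.076 = 0.720655 mol.
Reaction (1): H2SO4→HCl ratio 1:2 ⇒ n(HCl) = 1.44131 mol.
Reaction (2): HCl→Cl2 ratio 4:1 ⇒ n(Cl2) = 0.360328 mol.
Reaction (3): Cl2→FeCl3 ratio 3:2 ⇒ n(FeCl3) = 0.240218 mol.
Mass of FeCl3 = 0.240218 × 162.20 = 38.9634 g.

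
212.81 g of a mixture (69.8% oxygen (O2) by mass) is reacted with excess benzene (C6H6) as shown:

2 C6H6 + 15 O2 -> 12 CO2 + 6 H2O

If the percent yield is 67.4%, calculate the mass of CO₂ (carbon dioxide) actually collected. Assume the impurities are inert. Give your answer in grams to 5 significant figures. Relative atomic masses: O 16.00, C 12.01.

110.15 g

Pure O2 available = 212.81 g × 0.698 = 148.541 g.
M(O2) = 2(16.00) = 32.00 g/mol.
M(CO2) = 12.01 + 2(16.00) = 44.01 g/mol.
n(O2) = 148.541 g / 32.00 g/mol = 4.64192 mol.
From the equation the O2:CO2 mole ratio is 15:12, so n(CO2) = 4.64192 × 12/15 = 3.71353 mol.
Mass of CO2 = 3.71353 mol × 44.01 g/mol = 163.433 g.
Actual mass collected = 163.433 g × 0.674 = 110.154 g.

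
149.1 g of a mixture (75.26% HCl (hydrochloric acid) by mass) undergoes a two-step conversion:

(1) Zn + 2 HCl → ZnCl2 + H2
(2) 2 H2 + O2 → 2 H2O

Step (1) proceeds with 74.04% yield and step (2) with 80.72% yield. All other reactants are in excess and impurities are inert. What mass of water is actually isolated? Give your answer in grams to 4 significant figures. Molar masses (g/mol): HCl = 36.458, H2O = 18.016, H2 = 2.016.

16.57 g

Pure HCl = 149.1 × 0.7526 = 112.21 g.
n(HCl) = 112.21 / 36.458 = 3.0779 mol.
Step 1 (HCl:H2 = 2:1): theoretical n(H2) = 1.5389 mol; at 74.04% yield, n(H2) = 1.1394 mol.
Step 2 (H2:H2O = 2:2): theoretical n(H2O) = 1.1394 mol, so theoretical mass = 1.1394 × 18.016 = 20.528 g.
At 80.72% yield, actual mass of H2O = 20.528 × 0.8072 = 16.570 g.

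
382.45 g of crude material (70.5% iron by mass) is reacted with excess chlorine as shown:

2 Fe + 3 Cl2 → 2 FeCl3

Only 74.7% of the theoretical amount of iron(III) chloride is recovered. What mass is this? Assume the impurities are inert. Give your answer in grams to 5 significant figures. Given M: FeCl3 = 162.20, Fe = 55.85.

584.94 g

Pure Fe available = 382.45 g × 0.705 = 269.627 g.
n(Fe) = 269.627 g / 55.85 g/mol = 4.82770 mol.
From the equation the Fe:FeCl3 mole ratio is 2:2, so n(FeCl3) = 4.82770 × 2/2 = 4.82770 mol.
Mass of FeCl3 = 4.82770 mol × 162.20 g/mol = 783.054 g.
Actual mass collected = 783.054 g × 0.747 = 584.941 g.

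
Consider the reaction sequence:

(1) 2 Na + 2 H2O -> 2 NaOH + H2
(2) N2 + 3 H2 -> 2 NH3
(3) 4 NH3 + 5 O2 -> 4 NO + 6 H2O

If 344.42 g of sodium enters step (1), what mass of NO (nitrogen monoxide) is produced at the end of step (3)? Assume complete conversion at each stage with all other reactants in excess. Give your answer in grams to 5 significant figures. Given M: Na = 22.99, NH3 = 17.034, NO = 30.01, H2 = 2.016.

n(Na) = 344.42 / 22.99 = 14.9813 mol.
Reaction (1): Na→H2 ratio 2:1 ⇒ n(H2) = 7.49065 mol.
Reaction (2): H2→NH3 ratio 3:2 ⇒ n(NH3) = 4.99377 mol.
Reaction (3): NH3→NO ratio 4:4 ⇒ n(NO) = 4.99377 mol.
Mass of NO = 4.99377 × 30.01 = 149.863 g.

149.86 g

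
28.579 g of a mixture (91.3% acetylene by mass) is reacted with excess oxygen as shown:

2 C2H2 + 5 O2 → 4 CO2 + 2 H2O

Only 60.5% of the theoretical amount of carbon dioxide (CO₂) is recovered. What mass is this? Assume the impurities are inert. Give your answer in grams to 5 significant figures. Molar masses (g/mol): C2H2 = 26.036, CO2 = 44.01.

Pure C2H2 available = 28.579 g × 0.913 = 26.0926 g.
n(C2H2) = 26.0926 g / 26.036 g/mol = 1.00217 mol.
From the equation the C2H2:CO2 mole ratio is 2:4, so n(CO2) = 1.00217 × 4/2 = 2.00435 mol.
Mass of CO2 = 2.00435 mol × 44.01 g/mol = 88.2114 g.
Actual mass collected = 88.2114 g × 0.605 = 53.3679 g.

53.368 g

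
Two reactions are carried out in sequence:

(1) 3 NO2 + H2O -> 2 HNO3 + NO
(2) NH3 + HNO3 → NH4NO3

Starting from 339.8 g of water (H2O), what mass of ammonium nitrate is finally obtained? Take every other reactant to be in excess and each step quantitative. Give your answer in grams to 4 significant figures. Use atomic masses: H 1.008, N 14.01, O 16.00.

M(H2O) = 2(1.008) + 16.00 = 18.016 g/mol.
M(NH4NO3) = 2(14.01) + 4(1.008) + 3(16.00) = 80.052 g/mol.
n(H2O) = 339.80 / 18.016 = 18.861 mol.
Step 1 gives a 1:2 ratio of H2O to HNO3, so n(HNO3) = 37.722 mol.
In step 2 the HNO3:NH4NO3 ratio is 1:1, so n(NH4NO3) = 37.722 mol.
Mass of NH4NO3 = 37.722 × 80.052 = 3019.7 g.

3020 g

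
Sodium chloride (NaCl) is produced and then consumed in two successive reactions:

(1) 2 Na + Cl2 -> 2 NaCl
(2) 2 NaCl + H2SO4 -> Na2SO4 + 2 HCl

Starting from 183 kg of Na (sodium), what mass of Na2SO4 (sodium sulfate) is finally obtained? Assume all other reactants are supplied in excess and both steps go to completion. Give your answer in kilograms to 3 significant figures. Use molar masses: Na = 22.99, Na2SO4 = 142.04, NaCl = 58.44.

183 kg = 183000 g.
n(Na) = 183000 / 22.99 = 7960 mol.
Step 1 gives a 2:2 ratio of Na to NaCl, so n(NaCl) = 7960 mol.
In step 2 the NaCl:Na2SO4 ratio is 2:1, so n(Na2SO4) = 3980 mol.
Mass of Na2SO4 = 3980 × 142.04 = 565300 g = 565 kg.

565 kg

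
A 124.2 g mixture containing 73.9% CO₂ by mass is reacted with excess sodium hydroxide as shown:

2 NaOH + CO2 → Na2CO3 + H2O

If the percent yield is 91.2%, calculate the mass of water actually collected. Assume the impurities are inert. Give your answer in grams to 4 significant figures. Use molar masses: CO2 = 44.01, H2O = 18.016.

34.27 g

Pure CO2 available = 124.2 g × 0.739 = 91.784 g.
n(CO2) = 91.784 g / 44.01 g/mol = 2.0855 mol.
From the equation the CO2:H2O mole ratio is 1:1, so n(H2O) = 2.0855 × 1/1 = 2.0855 mol.
Mass of H2O = 2.0855 mol × 18.016 g/mol = 37.573 g.
Actual mass collected = 37.573 g × 0.912 = 34.266 g.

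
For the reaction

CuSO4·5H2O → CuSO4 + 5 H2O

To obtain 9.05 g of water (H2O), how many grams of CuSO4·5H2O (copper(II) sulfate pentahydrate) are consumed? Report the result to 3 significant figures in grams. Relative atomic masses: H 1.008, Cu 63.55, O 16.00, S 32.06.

25.1 g

M(H2O) = 2(1.008) + 16.00 = 18.016 g/mol.
M(CuSO4·5H2O) = 63.55 + 32.06 + 9(16.00) + 10(1.008) = 249.69 g/mol.
n(H2O) = 9.050 g / 18.016 g/mol = 0.5023 mol.
From the equation the H2O:CuSO4·5H2O mole ratio is 5:1, so n(CuSO4·5H2O) = 0.5023 × 1/5 = 0.1005 mol.
Mass of CuSO4·5H2O = 0.1005 mol × 249.69 g/mol = 25.09 g.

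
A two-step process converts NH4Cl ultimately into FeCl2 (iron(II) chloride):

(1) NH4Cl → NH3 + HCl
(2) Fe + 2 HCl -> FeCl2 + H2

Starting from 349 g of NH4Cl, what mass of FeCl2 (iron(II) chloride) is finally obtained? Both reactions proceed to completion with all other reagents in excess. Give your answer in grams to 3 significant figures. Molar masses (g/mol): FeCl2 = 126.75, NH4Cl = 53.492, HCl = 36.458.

n(NH4Cl) = 349.0 / 53.492 = 6.524 mol.
Step 1 gives a 1:1 ratio of NH4Cl to HCl, so n(HCl) = 6.524 mol.
In step 2 the HCl:FeCl2 ratio is 2:1, so n(FeCl2) = 3.262 mol.
Mass of FeCl2 = 3.262 × 126.75 = 413.5 g.

413 g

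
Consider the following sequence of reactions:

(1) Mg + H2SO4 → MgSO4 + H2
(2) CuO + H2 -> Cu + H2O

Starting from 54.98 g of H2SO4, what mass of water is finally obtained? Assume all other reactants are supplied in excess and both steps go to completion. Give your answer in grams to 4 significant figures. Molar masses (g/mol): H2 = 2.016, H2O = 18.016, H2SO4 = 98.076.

10.10 g

n(H2SO4) = 54.980 / 98.076 = 0.56059 mol.
Step 1 gives a 1:1 ratio of H2SO4 to H2, so n(H2) = 0.56059 mol.
In step 2 the H2:H2O ratio is 1:1, so n(H2O) = 0.56059 mol.
Mass of H2O = 0.56059 × 18.016 = 10.100 g.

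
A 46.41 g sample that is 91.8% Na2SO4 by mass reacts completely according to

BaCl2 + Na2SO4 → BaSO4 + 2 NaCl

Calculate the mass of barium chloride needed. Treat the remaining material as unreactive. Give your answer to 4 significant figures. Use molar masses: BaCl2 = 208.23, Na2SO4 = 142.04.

Mass of pure Na2SO4 = 46.41 g × 0.918 = 42.604 g.
n(Na2SO4) = 42.604 g / 142.04 g/mol = 0.29995 mol.
From the equation the Na2SO4:BaCl2 mole ratio is 1:1, so n(BaCl2) = 0.29995 × 1/1 = 0.29995 mol.
Mass of BaCl2 = 0.29995 mol × 208.23 g/mol = 62.458 g.

62.46 g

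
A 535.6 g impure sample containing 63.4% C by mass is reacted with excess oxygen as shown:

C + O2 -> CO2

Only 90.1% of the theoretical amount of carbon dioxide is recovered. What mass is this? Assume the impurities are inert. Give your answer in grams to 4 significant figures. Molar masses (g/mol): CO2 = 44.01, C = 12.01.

1121 g

Pure C available = 535.6 g × 0.634 = 339.57 g.
n(C) = 339.57 g / 12.01 g/mol = 28.274 mol.
From the equation the C:CO2 mole ratio is 1:1, so n(CO2) = 28.274 × 1/1 = 28.274 mol.
Mass of CO2 = 28.274 mol × 44.01 g/mol = 1244.3 g.
Actual mass collected = 1244.3 g × 0.901 = 1121.1 g.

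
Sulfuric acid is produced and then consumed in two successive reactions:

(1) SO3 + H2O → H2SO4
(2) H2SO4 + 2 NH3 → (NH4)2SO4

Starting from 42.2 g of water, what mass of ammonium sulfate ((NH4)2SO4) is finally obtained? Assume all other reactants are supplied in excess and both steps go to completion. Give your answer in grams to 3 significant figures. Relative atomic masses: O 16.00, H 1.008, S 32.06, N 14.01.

310 g

M(H2O) = 2(1.008) + 16.00 = 18.016 g/mol.
M((NH4)2SO4) = 2(14.01) + 8(1.008) + 32.06 + 4(16.00) = 132.144 g/mol.
n(H2O) = 42.20 / 18.016 = 2.342 mol.
Step 1 gives a 1:1 ratio of H2O to H2SO4, so n(H2SO4) = 2.342 mol.
In step 2 the H2SO4:(NH4)2SO4 ratio is 1:1, so n((NH4)2SO4) = 2.342 mol.
Mass of (NH4)2SO4 = 2.342 × 132.144 = 309.5 g.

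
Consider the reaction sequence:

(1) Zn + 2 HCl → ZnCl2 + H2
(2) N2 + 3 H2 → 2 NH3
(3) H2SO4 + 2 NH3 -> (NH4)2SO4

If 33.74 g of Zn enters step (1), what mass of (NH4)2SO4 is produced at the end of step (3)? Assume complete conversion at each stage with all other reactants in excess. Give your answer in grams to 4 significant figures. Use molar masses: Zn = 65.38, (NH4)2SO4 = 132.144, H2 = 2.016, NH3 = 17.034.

22.73 g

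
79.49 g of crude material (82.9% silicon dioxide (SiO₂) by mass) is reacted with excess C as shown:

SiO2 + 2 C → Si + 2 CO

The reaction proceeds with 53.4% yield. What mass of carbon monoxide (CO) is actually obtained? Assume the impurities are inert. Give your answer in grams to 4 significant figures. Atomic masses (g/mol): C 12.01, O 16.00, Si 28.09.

32.81 g

Pure SiO2 available = 79.49 g × 0.829 = 65.897 g.
M(SiO2) = 28.09 + 2(16.00) = 60.09 g/mol.
M(CO) = 12.01 + 16.00 = 28.01 g/mol.
n(SiO2) = 65.897 g / 60.09 g/mol = 1.0966 mol.
From the equation the SiO2:CO mole ratio is 1:2, so n(CO) = 1.0966 × 2/1 = 2.1933 mol.
Mass of CO = 2.1933 mol × 28.01 g/mol = 61.434 g.
Actual mass collected = 61.434 g × 0.534 = 32.806 g.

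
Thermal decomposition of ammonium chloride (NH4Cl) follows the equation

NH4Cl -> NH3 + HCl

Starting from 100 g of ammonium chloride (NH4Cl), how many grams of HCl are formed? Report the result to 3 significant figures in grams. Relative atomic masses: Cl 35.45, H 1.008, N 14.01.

68.2 g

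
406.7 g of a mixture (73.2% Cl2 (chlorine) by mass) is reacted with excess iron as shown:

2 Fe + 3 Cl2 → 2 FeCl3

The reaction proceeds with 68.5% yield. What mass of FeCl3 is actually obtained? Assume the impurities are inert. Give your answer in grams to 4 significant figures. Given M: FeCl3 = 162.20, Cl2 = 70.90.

Pure Cl2 available = 406.7 g × 0.732 = 297.70 g.
n(Cl2) = 297.70 g / 70.90 g/mol = 4.1989 mol.
From the equation the Cl2:FeCl3 mole ratio is 3:2, so n(FeCl3) = 4.1989 × 2/3 = 2.7993 mol.
Mass of FeCl3 = 2.7993 mol × 162.20 g/mol = 454.04 g.
Actual mass collected = 454.04 g × 0.685 = 311.02 g.

311.0 g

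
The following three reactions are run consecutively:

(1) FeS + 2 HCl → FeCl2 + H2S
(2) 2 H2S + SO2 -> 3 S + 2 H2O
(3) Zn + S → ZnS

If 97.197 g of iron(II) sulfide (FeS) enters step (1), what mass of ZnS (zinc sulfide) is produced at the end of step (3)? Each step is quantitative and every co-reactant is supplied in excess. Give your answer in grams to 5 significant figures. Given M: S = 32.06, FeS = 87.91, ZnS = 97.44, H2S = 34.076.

161.60 g

n(FeS) = 97.197 / 87.91 = 1.10564 mol.
Reaction (1): FeS→H2S ratio 1:1 ⇒ n(H2S) = 1.10564 mol.
Reaction (2): H2S→S ratio 2:3 ⇒ n(S) = 1.65846 mol.
Reaction (3): S→ZnS ratio 1:1 ⇒ n(ZnS) = 1.65846 mol.
Mass of ZnS = 1.65846 × 97.44 = 161.601 g.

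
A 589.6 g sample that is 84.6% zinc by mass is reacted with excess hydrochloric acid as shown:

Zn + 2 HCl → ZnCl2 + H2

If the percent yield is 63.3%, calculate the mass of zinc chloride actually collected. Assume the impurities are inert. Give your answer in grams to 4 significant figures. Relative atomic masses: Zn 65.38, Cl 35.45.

Pure Zn available = 589.6 g × 0.846 = 498.80 g.
M(Zn) = 65.38 g/mol.
M(ZnCl2) = 65.38 + 2(35.45) = 136.28 g/mol.
n(Zn) = 498.80 g / 65.38 g/mol = 7.6293 mol.
From the equation the Zn:ZnCl2 mole ratio is 1:1, so n(ZnCl2) = 7.6293 × 1/1 = 7.6293 mol.
Mass of ZnCl2 = 7.6293 mol × 136.28 g/mol = 1039.7 g.
Actual mass collected = 1039.7 g × 0.633 = 658.14 g.

658.1 g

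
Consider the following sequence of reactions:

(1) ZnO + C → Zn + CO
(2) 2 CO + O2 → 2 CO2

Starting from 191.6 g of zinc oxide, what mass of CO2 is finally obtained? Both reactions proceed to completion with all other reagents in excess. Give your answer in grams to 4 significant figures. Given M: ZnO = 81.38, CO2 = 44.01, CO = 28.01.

103.6 g

n(ZnO) = 191.60 / 81.38 = 2.3544 mol.
Step 1 gives a 1:1 ratio of ZnO to CO, so n(CO) = 2.3544 mol.
In step 2 the CO:CO2 ratio is 2:2, so n(CO2) = 2.3544 mol.
Mass of CO2 = 2.3544 × 44.01 = 103.62 g.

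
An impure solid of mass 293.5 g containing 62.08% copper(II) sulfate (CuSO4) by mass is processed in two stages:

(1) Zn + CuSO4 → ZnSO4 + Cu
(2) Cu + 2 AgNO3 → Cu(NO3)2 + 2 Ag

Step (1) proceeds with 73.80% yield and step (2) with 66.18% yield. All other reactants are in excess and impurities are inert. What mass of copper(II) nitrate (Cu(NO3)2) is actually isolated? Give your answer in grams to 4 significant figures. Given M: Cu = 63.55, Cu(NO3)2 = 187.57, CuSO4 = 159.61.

Pure CuSO4 = 293.5 × 0.6208 = 182.20 g.
n(CuSO4) = 182.20 / 159.61 = 1.1416 mol.
Step 1 (CuSO4:Cu = 1:1): theoretical n(Cu) = 1.1416 mol; at 73.80% yield, n(Cu) = 0.84247 mol.
Step 2 (Cu:Cu(NO3)2 = 1:1): theoretical n(Cu(NO3)2) = 0.84247 mol, so theoretical mass = 0.84247 × 187.57 = 158.02 g.
At 66.18% yield, actual mass of Cu(NO3)2 = 158.02 × 0.6618 = 104.58 g.

104.6 g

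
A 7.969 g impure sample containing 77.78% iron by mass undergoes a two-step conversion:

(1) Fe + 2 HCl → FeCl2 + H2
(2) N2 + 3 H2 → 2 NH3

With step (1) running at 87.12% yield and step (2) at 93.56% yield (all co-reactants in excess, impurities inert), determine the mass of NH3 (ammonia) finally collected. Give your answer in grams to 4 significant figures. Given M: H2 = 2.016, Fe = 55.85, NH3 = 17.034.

1.027 g

Pure Fe = 7.969 × 0.7778 = 6.1983 g.
n(Fe) = 6.1983 / 55.85 = 0.11098 mol.
Step 1 (Fe:H2 = 1:1): theoretical n(H2) = 0.11098 mol; at 87.12% yield, n(H2) = 0.096687 mol.
Step 2 (H2:NH3 = 3:2): theoretical n(NH3) = 0.064458 mol, so theoretical mass = 0.064458 × 17.034 = 1.0980 g.
At 93.56% yield, actual mass of NH3 = 1.0980 × 0.9356 = 1.0273 g.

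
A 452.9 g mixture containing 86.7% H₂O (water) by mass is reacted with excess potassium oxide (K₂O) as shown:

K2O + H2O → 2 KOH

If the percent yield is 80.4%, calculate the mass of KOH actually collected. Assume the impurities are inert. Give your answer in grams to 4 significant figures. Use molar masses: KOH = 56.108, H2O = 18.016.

1966 g

Pure H2O available = 452.9 g × 0.867 = 392.66 g.
n(H2O) = 392.66 g / 18.016 g/mol = 21.795 mol.
From the equation the H2O:KOH mole ratio is 1:2, so n(KOH) = 21.795 × 2/1 = 43.591 mol.
Mass of KOH = 43.591 mol × 56.108 g/mol = 2445.8 g.
Actual mass collected = 2445.8 g × 0.804 = 1966.4 g.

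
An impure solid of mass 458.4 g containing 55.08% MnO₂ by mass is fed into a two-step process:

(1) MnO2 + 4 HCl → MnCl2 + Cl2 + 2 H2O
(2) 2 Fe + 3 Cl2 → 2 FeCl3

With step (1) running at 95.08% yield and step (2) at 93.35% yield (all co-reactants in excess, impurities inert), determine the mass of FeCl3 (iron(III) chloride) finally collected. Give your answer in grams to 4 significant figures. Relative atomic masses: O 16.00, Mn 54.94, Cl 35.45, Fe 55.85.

Pure MnO2 = 458.4 × 0.5508 = 252.49 g.
M(MnO2) = 54.94 + 2(16.00) = 86.94 g/mol.
M(FeCl3) = 55.85 + 3(35.45) = 162.20 g/mol.
n(MnO2) = 252.49 / 86.94 = 2.9041 mol.
Step 1 (MnO2:Cl2 = 1:1): theoretical n(Cl2) = 2.9041 mol; at 95.08% yield, n(Cl2) = 2.7613 mol.
Step 2 (Cl2:FeCl3 = 3:2): theoretical n(FeCl3) = 1.8408 mol, so theoretical mass = 1.8408 × 162.20 = 298.58 g.
At 93.35% yield, actual mass of FeCl3 = 298.58 × 0.9335 = 278.73 g.

278.7 g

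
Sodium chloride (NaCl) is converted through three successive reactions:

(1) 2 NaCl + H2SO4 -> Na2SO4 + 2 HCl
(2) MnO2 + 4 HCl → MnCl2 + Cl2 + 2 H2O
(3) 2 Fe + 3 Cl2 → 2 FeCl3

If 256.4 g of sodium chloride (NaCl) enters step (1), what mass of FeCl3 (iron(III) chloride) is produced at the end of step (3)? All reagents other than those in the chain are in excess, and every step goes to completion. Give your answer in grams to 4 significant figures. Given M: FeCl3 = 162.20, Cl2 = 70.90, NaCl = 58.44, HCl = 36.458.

n(NaCl) = 256.4 / 58.44 = 4.3874 mol.
Reaction (1): NaCl→HCl ratio 2:2 ⇒ n(HCl) = 4.3874 mol.
Reaction (2): HCl→Cl2 ratio 4:1 ⇒ n(Cl2) = 1.0969 mol.
Reaction (3): Cl2→FeCl3 ratio 3:2 ⇒ n(FeCl3) = 0.73123 mol.
Mass of FeCl3 = 0.73123 × 162.20 = 118.61 g.

118.6 g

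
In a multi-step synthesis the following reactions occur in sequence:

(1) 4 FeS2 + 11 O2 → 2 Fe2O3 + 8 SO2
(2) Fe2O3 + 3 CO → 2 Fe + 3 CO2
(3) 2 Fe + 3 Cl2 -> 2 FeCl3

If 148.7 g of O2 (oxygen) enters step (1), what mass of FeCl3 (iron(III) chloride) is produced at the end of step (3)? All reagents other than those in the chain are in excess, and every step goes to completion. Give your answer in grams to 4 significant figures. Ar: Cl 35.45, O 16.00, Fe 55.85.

M(O2) = 2(16.00) = 32.00 g/mol.
M(FeCl3) = 55.85 + 3(35.45) = 162.20 g/mol.
n(O2) = 148.7 / 32.00 = 4.6469 mol.
Reaction (1): O2→Fe2O3 ratio 11:2 ⇒ n(Fe2O3) = 0.84489 mol.
Reaction (2): Fe2O3→Fe ratio 1:2 ⇒ n(Fe) = 1.6898 mol.
Reaction (3): Fe→FeCl3 ratio 2:2 ⇒ n(FeCl3) = 1.6898 mol.
Mass of FeCl3 = 1.6898 × 162.20 = 274.08 g.

274.1 g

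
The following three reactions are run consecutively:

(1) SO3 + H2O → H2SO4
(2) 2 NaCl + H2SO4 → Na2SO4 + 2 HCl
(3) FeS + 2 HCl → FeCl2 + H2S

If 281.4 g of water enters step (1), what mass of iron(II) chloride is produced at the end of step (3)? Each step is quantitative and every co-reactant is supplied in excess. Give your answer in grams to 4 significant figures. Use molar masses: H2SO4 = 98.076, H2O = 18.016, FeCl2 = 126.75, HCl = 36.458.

n(H2O) = 281.4 / 18.016 = 15.619 mol.
Reaction (1): H2O→H2SO4 ratio 1:1 ⇒ n(H2SO4) = 15.619 mol.
Reaction (2): H2SO4→HCl ratio 1:2 ⇒ n(HCl) = 31.239 mol.
Reaction (3): HCl→FeCl2 ratio 2:1 ⇒ n(FeCl2) = 15.619 mol.
Mass of FeCl2 = 15.619 × 126.75 = 1979.8 g.

1980 g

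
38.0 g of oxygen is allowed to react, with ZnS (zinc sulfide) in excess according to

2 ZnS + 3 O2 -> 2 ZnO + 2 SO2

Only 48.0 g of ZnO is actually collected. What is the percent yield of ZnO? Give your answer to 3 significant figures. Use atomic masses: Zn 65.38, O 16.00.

M(O2) = 2(16.00) = 32.00 g/mol.
M(ZnO) = 65.38 + 16.00 = 81.38 g/mol.
n(O2) = 38.00 g / 32.00 g/mol = 1.188 mol.
From the equation the O2:ZnO mole ratio is 3:2, so n(ZnO) = 1.188 × 2/3 = 0.7917 mol.
Mass of ZnO = 0.7917 mol × 81.38 g/mol = 64.43 g.
This is the theoretical yield. Percent yield = 48.0 g / 64.43 g × 100% = 74.50%.

74.5 %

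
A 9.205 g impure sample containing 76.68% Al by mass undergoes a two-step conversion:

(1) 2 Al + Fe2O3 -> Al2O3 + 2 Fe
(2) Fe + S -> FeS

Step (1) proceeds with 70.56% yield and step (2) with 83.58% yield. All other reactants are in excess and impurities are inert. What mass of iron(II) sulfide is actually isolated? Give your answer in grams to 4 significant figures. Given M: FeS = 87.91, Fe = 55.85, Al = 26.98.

13.56 g

Pure Al = 9.205 × 0.7668 = 7.0584 g.
n(Al) = 7.0584 / 26.98 = 0.26162 mol.
Step 1 (Al:Fe = 2:2): theoretical n(Fe) = 0.26162 mol; at 70.56% yield, n(Fe) = 0.18460 mol.
Step 2 (Fe:FeS = 1:1): theoretical n(FeS) = 0.18460 mol, so theoretical mass = 0.18460 × 87.91 = 16.228 g.
At 83.58% yield, actual mass of FeS = 16.228 × 0.8358 = 13.563 g.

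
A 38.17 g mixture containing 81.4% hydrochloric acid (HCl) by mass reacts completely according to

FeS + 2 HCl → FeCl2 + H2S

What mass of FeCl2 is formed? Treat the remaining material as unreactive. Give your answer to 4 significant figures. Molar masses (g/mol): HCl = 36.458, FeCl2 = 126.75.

Mass of pure HCl = 38.17 g × 0.814 = 31.070 g.
n(HCl) = 31.070 g / 36.458 g/mol = 0.85222 mol.
From the equation the HCl:FeCl2 mole ratio is 2:1, so n(FeCl2) = 0.85222 × 1/2 = 0.42611 mol.
Mass of FeCl2 = 0.42611 mol × 126.75 g/mol = 54.010 g.

54.01 g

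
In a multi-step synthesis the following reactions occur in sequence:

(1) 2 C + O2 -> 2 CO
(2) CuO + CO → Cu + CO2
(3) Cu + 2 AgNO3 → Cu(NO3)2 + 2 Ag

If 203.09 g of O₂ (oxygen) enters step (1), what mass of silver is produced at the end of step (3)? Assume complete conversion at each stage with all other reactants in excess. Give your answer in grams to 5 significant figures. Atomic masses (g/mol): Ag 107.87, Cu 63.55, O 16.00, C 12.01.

2738.4 g

M(O2) = 2(16.00) = 32.00 g/mol.
M(Ag) = 107.87 g/mol.
n(O2) = 203.09 / 32.00 = 6.34656 mol.
Reaction (1): O2→CO ratio 1:2 ⇒ n(CO) = 12.6931 mol.
Reaction (2): CO→Cu ratio 1:1 ⇒ n(Cu) = 12.6931 mol.
Reaction (3): Cu→Ag ratio 1:2 ⇒ n(Ag) = 25.3863 mol.
Mass of Ag = 25.3863 × 107.87 = 2738.41 g.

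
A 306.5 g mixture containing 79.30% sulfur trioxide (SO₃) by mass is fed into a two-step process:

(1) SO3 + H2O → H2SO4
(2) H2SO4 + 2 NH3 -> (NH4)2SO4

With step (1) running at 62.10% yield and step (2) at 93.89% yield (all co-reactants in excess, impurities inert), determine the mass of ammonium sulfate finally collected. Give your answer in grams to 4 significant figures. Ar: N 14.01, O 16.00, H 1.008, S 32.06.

233.9 g

Pure SO3 = 306.5 × 0.7930 = 243.05 g.
M(SO3) = 32.06 + 3(16.00) = 80.06 g/mol.
M((NH4)2SO4) = 2(14.01) + 8(1.008) + 32.06 + 4(16.00) = 132.144 g/mol.
n(SO3) = 243.05 / 80.06 = 3.0359 mol.
Step 1 (SO3:H2SO4 = 1:1): theoretical n(H2SO4) = 3.0359 mol; at 62.10% yield, n(H2SO4) = 1.8853 mol.
Step 2 (H2SO4:(NH4)2SO4 = 1:1): theoretical n((NH4)2SO4) = 1.8853 mol, so theoretical mass = 1.8853 × 132.144 = 249.13 g.
At 93.89% yield, actual mass of (NH4)2SO4 = 249.13 × 0.9389 = 233.91 g.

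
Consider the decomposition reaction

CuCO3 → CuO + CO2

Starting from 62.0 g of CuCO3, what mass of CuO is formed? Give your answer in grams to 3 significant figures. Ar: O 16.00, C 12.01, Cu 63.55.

M(CuCO3) = 63.55 + 12.01 + 3(16.00) = 123.56 g/mol.
M(CuO) = 63.55 + 16.00 = 79.55 g/mol.
n(CuCO3) = 62.00 g / 123.56 g/mol = 0.5018 mol.
From the equation the CuCO3:CuO mole ratio is 1:1, so n(CuO) = 0.5018 × 1/1 = 0.5018 mol.
Mass of CuO = 0.5018 mol × 79.55 g/mol = 39.92 g.

39.9 g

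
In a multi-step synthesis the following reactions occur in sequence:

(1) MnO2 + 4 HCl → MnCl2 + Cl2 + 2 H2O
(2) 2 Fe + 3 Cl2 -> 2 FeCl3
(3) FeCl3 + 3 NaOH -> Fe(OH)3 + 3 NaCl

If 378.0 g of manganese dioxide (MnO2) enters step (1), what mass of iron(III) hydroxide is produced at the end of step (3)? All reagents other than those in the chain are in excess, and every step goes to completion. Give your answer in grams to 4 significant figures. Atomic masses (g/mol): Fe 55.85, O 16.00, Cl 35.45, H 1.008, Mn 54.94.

M(MnO2) = 54.94 + 2(16.00) = 86.94 g/mol.
M(Fe(OH)3) = 55.85 + 3(16.00) + 3(1.008) = 106.874 g/mol.
n(MnO2) = 378.0 / 86.94 = 4.3478 mol.
Reaction (1): MnO2→Cl2 ratio 1:1 ⇒ n(Cl2) = 4.3478 mol.
Reaction (2): Cl2→FeCl3 ratio 3:2 ⇒ n(FeCl3) = 2.8986 mol.
Reaction (3): FeCl3→Fe(OH)3 ratio 1:1 ⇒ n(Fe(OH)3) = 2.8986 mol.
Mass of Fe(OH)3 = 2.8986 × 106.874 = 309.78 g.

309.8 g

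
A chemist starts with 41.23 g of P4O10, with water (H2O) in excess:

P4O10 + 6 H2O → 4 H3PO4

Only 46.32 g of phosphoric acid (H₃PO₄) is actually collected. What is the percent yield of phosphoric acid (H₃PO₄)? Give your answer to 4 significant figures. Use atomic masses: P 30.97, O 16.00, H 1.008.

81.36 %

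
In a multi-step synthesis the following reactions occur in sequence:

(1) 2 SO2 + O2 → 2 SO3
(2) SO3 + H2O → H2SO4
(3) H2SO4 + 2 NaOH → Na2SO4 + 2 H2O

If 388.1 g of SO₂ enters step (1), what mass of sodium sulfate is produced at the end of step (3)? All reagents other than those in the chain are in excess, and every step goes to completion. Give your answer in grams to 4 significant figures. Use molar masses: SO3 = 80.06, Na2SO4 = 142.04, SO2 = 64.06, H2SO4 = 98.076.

860.5 g

n(SO2) = 388.1 / 64.06 = 6.0584 mol.
Reaction (1): SO2→SO3 ratio 2:2 ⇒ n(SO3) = 6.0584 mol.
Reaction (2): SO3→H2SO4 ratio 1:1 ⇒ n(H2SO4) = 6.0584 mol.
Reaction (3): H2SO4→Na2SO4 ratio 1:1 ⇒ n(Na2SO4) = 6.0584 mol.
Mass of Na2SO4 = 6.0584 × 142.04 = 860.53 g.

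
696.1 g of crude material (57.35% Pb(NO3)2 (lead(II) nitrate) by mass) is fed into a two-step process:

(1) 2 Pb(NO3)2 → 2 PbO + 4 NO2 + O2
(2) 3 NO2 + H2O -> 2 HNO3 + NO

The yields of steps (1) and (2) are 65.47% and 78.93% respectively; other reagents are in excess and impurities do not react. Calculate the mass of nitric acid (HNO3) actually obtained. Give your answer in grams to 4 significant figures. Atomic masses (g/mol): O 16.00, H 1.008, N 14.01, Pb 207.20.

Pure Pb(NO3)2 = 696.1 × 0.5735 = 399.21 g.
M(Pb(NO3)2) = 207.20 + 2(14.01) + 6(16.00) = 331.22 g/mol.
M(HNO3) = 1.008 + 14.01 + 3(16.00) = 63.018 g/mol.
n(Pb(NO3)2) = 399.21 / 331.22 = 1.2053 mol.
Step 1 (Pb(NO3)2:NO2 = 2:4): theoretical n(NO2) = 2.4106 mol; at 65.47% yield, n(NO2) = 1.5782 mol.
Step 2 (NO2:HNO3 = 3:2): theoretical n(HNO3) = 1.0521 mol, so theoretical mass = 1.0521 × 63.018 = 66.303 g.
At 78.93% yield, actual mass of HNO3 = 66.303 × 0.7893 = 52.333 g.

52.33 g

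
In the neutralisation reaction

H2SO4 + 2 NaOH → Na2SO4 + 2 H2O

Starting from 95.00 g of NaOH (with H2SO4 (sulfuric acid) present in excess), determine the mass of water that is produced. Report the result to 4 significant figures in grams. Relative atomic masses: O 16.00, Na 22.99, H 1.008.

42.79 g

M(NaOH) = 22.99 + 16.00 + 1.008 = 39.998 g/mol.
M(H2O) = 2(1.008) + 16.00 = 18.016 g/mol.
n(NaOH) = 95.000 g / 39.998 g/mol = 2.3751 mol.
From the equation the NaOH:H2O mole ratio is 2:2, so n(H2O) = 2.3751 × 2/2 = 2.3751 mol.
Mass of H2O = 2.3751 mol × 18.016 g/mol = 42.790 g.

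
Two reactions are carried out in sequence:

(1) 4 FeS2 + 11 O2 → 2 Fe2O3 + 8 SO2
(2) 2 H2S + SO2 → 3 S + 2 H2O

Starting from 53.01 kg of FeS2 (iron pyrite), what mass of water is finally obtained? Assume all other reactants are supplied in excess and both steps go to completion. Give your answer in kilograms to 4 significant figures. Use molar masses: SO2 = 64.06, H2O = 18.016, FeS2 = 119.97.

53.01 kg = 53010 g.
n(FeS2) = 53010 / 119.97 = 441.86 mol.
Step 1 gives a 4:8 ratio of FeS2 to SO2, so n(SO2) = 883.72 mol.
In step 2 the SO2:H2O ratio is 1:2, so n(H2O) = 1767.4 mol.
Mass of H2O = 1767.4 × 18.016 = 31842 g = 31.84 kg.

31.84 kg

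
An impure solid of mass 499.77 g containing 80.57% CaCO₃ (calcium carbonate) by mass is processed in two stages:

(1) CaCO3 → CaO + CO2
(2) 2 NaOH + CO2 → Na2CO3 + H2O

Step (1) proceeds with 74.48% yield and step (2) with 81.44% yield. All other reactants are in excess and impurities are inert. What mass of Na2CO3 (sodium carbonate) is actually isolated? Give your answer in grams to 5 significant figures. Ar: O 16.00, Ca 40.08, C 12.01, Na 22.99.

Pure CaCO3 = 499.77 × 0.8057 = 402.665 g.
M(CaCO3) = 40.08 + 12.01 + 3(16.00) = 100.09 g/mol.
M(Na2CO3) = 2(22.99) + 12.01 + 3(16.00) = 105.99 g/mol.
n(CaCO3) = 402.665 / 100.09 = 4.02303 mol.
Step 1 (CaCO3:CO2 = 1:1): theoretical n(CO2) = 4.02303 mol; at 74.48% yield, n(CO2) = 2.99635 mol.
Step 2 (CO2:Na2CO3 = 1:1): theoretical n(Na2CO3) = 2.99635 mol, so theoretical mass = 2.99635 × 105.99 = 317.583 g.
At 81.44% yield, actual mass of Na2CO3 = 317.583 × 0.8144 = 258.640 g.

258.64 g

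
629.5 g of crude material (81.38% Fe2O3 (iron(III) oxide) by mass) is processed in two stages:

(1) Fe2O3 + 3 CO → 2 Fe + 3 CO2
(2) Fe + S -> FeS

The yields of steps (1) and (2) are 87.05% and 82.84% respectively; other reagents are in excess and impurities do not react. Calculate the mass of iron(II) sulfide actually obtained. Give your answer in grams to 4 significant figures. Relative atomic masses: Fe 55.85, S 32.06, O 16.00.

406.7 g

Pure Fe2O3 = 629.5 × 0.8138 = 512.29 g.
M(Fe2O3) = 2(55.85) + 3(16.00) = 159.70 g/mol.
M(FeS) = 55.85 + 32.06 = 87.91 g/mol.
n(Fe2O3) = 512.29 / 159.70 = 3.2078 mol.
Step 1 (Fe2O3:Fe = 1:2): theoretical n(Fe) = 6.4156 mol; at 87.05% yield, n(Fe) = 5.5848 mol.
Step 2 (Fe:FeS = 1:1): theoretical n(FeS) = 5.5848 mol, so theoretical mass = 5.5848 × 87.91 = 490.96 g.
At 82.84% yield, actual mass of FeS = 490.96 × 0.8284 = 406.71 g.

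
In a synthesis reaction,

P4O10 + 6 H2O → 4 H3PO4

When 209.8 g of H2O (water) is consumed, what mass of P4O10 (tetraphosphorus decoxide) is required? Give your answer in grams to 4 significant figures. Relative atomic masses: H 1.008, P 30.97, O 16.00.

M(H2O) = 2(1.008) + 16.00 = 18.016 g/mol.
M(P4O10) = 4(30.97) + 10(16.00) = 283.88 g/mol.
n(H2O) = 209.80 g / 18.016 g/mol = 11.645 mol.
From the equation the H2O:P4O10 mole ratio is 6:1, so n(P4O10) = 11.645 × 1/6 = 1.9409 mol.
Mass of P4O10 = 1.9409 mol × 283.88 g/mol = 550.97 g.

551.0 g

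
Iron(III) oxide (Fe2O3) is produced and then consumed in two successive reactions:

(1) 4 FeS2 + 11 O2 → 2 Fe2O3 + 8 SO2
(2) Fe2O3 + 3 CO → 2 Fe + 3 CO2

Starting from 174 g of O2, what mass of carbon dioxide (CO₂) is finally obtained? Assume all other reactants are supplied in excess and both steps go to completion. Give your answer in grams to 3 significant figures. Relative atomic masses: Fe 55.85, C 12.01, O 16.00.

M(O2) = 2(16.00) = 32.00 g/mol.
M(CO2) = 12.01 + 2(16.00) = 44.01 g/mol.
n(O2) = 174.0 / 32.00 = 5.438 mol.
Step 1 gives a 11:2 ratio of O2 to Fe2O3, so n(Fe2O3) = 0.9886 mol.
In step 2 the Fe2O3:CO2 ratio is 1:3, so n(CO2) = 2.966 mol.
Mass of CO2 = 2.966 × 44.01 = 130.5 g.

131 g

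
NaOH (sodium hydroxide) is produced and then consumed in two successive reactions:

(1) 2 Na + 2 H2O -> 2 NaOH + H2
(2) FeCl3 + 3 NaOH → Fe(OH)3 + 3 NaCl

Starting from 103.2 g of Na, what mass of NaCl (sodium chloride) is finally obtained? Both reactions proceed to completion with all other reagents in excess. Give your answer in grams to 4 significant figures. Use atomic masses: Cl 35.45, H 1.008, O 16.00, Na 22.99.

M(Na) = 22.99 g/mol.
M(NaCl) = 22.99 + 35.45 = 58.44 g/mol.
n(Na) = 103.20 / 22.99 = 4.4889 mol.
Step 1 gives a 2:2 ratio of Na to NaOH, so n(NaOH) = 4.4889 mol.
In step 2 the NaOH:NaCl ratio is 3:3, so n(NaCl) = 4.4889 mol.
Mass of NaCl = 4.4889 × 58.44 = 262.33 g.

262.3 g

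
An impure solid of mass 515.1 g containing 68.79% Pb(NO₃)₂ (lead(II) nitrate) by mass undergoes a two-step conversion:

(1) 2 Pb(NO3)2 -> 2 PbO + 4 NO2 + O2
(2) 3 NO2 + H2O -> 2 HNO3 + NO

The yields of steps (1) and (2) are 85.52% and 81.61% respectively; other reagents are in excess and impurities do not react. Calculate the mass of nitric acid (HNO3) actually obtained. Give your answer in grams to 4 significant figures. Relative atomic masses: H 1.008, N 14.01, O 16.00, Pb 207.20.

Pure Pb(NO3)2 = 515.1 × 0.6879 = 354.34 g.
M(Pb(NO3)2) = 207.20 + 2(14.01) + 6(16.00) = 331.22 g/mol.
M(HNO3) = 1.008 + 14.01 + 3(16.00) = 63.018 g/mol.
n(Pb(NO3)2) = 354.34 / 331.22 = 1.0698 mol.
Step 1 (Pb(NO3)2:NO2 = 2:4): theoretical n(NO2) = 2.1396 mol; at 85.52% yield, n(NO2) = 1.8298 mol.
Step 2 (NO2:HNO3 = 3:2): theoretical n(HNO3) = 1.2199 mol, so theoretical mass = 1.2199 × 63.018 = 76.873 g.
At 81.61% yield, actual mass of HNO3 = 76.873 × 0.8161 = 62.736 g.

62.74 g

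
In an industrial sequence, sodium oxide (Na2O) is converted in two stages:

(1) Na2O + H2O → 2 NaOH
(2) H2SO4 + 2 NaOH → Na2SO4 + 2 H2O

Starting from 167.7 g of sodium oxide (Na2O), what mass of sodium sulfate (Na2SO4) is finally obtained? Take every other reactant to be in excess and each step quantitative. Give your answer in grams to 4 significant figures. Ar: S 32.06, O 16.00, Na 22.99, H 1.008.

M(Na2O) = 2(22.99) + 16.00 = 61.98 g/mol.
M(Na2SO4) = 2(22.99) + 32.06 + 4(16.00) = 142.04 g/mol.
n(Na2O) = 167.70 / 61.98 = 2.7057 mol.
Step 1 gives a 1:2 ratio of Na2O to NaOH, so n(NaOH) = 5.4114 mol.
In step 2 the NaOH:Na2SO4 ratio is 2:1, so n(Na2SO4) = 2.7057 mol.
Mass of Na2SO4 = 2.7057 × 142.04 = 384.32 g.

384.3 g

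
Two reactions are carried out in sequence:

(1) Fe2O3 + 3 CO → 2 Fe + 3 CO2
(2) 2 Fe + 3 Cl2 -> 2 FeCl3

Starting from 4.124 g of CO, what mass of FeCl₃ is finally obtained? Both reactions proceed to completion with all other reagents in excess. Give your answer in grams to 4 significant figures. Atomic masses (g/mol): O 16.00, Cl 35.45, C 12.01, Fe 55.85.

15.92 g

M(CO) = 12.01 + 16.00 = 28.01 g/mol.
M(FeCl3) = 55.85 + 3(35.45) = 162.20 g/mol.
n(CO) = 4.1240 / 28.01 = 0.14723 mol.
Step 1 gives a 3:2 ratio of CO to Fe, so n(Fe) = 0.098155 mol.
In step 2 the Fe:FeCl3 ratio is 2:2, so n(FeCl3) = 0.098155 mol.
Mass of FeCl3 = 0.098155 × 162.20 = 15.921 g.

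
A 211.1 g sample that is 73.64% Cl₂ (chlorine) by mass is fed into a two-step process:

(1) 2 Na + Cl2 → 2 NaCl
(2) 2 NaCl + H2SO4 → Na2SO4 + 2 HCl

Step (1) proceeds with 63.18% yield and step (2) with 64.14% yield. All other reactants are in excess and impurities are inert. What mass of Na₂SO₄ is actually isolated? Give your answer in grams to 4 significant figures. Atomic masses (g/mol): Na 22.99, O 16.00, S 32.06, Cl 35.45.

Pure Cl2 = 211.1 × 0.7364 = 155.45 g.
M(Cl2) = 2(35.45) = 70.90 g/mol.
M(Na2SO4) = 2(22.99) + 32.06 + 4(16.00) = 142.04 g/mol.
n(Cl2) = 155.45 / 70.90 = 2.1926 mol.
Step 1 (Cl2:NaCl = 1:2): theoretical n(NaCl) = 4.3852 mol; at 63.18% yield, n(NaCl) = 2.7705 mol.
Step 2 (NaCl:Na2SO4 = 2:1): theoretical n(Na2SO4) = 1.3853 mol, so theoretical mass = 1.3853 × 142.04 = 196.76 g.
At 64.14% yield, actual mass of Na2SO4 = 196.76 × 0.6414 = 126.20 g.

126.2 g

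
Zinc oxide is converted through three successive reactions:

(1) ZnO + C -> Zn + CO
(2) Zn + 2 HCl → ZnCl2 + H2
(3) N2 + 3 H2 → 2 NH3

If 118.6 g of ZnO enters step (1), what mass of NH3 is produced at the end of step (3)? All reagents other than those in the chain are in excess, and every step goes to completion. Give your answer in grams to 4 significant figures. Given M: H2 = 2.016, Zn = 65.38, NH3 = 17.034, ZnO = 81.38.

n(ZnO) = 118.6 / 81.38 = 1.4574 mol.
Reaction (1): ZnO→Zn ratio 1:1 ⇒ n(Zn) = 1.4574 mol.
Reaction (2): Zn→H2 ratio 1:1 ⇒ n(H2) = 1.4574 mol.
Reaction (3): H2→NH3 ratio 3:2 ⇒ n(NH3) = 0.97157 mol.
Mass of NH3 = 0.97157 × 17.034 = 16.550 g.

16.55 g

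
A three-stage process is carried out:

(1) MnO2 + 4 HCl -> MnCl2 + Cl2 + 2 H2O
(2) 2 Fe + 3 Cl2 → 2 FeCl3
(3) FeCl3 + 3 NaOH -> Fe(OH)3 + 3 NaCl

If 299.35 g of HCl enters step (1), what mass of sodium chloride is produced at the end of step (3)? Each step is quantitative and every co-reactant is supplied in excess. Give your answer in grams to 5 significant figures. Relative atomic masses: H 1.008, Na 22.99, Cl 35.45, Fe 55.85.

239.92 g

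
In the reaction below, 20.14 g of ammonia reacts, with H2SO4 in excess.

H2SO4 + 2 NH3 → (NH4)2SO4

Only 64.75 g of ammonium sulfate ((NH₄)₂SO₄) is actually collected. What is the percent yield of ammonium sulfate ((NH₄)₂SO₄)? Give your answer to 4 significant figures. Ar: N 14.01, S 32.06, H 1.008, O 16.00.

M(NH3) = 14.01 + 3(1.008) = 17.034 g/mol.
M((NH4)2SO4) = 2(14.01) + 8(1.008) + 32.06 + 4(16.00) = 132.144 g/mol.
n(NH3) = 20.140 g / 17.034 g/mol = 1.1823 mol.
From the equation the NH3:(NH4)2SO4 mole ratio is 2:1, so n((NH4)2SO4) = 1.1823 × 1/2 = 0.59117 mol.
Mass of (NH4)2SO4 = 0.59117 mol × 132.144 g/mol = 78.120 g.
This is the theoretical yield. Percent yield = 64.75 g / 78.120 g × 100% = 82.886%.

82.89 %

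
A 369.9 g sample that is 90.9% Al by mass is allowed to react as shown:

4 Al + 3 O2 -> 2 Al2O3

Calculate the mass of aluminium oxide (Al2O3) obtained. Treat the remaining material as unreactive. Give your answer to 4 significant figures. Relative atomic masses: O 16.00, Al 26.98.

635.3 g

Mass of pure Al = 369.9 g × 0.909 = 336.24 g.
M(Al) = 26.98 g/mol.
M(Al2O3) = 2(26.98) + 3(16.00) = 101.96 g/mol.
n(Al) = 336.24 g / 26.98 g/mol = 12.463 mol.
From the equation the Al:Al2O3 mole ratio is 4:2, so n(Al2O3) = 12.463 × 2/4 = 6.2313 mol.
Mass of Al2O3 = 6.2313 mol × 101.96 g/mol = 635.34 g.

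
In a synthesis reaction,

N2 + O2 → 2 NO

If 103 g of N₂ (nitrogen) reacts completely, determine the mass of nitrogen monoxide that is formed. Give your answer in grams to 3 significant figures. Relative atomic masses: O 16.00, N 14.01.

M(N2) = 2(14.01) = 28.02 g/mol.
M(NO) = 14.01 + 16.00 = 30.01 g/mol.
n(N2) = 103.0 g / 28.02 g/mol = 3.676 mol.
From the equation the N2:NO mole ratio is 1:2, so n(NO) = 3.676 × 2/1 = 7.352 mol.
Mass of NO = 7.352 mol × 30.01 g/mol = 220.6 g.

221 g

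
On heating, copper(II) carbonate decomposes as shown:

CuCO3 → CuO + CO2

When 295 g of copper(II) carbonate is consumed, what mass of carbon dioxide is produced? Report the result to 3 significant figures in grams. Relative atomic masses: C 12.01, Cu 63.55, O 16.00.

M(CuCO3) = 63.55 + 12.01 + 3(16.00) = 123.56 g/mol.
M(CO2) = 12.01 + 2(16.00) = 44.01 g/mol.
n(CuCO3) = 295.0 g / 123.56 g/mol = 2.388 mol.
From the equation the CuCO3:CO2 mole ratio is 1:1, so n(CO2) = 2.388 × 1/1 = 2.388 mol.
Mass of CO2 = 2.388 mol × 44.01 g/mol = 105.1 g.

105 g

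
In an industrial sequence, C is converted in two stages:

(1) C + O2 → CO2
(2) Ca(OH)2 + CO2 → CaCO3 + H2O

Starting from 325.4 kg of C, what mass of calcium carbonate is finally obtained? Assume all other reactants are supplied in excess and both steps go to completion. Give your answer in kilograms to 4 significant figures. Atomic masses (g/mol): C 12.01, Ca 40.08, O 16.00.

2712 kg

M(C) = 12.01 g/mol.
M(CaCO3) = 40.08 + 12.01 + 3(16.00) = 100.09 g/mol.
325.4 kg = 325400 g.
n(C) = 325400 / 12.01 = 27094 mol.
Step 1 gives a 1:1 ratio of C to CO2, so n(CO2) = 27094 mol.
In step 2 the CO2:CaCO3 ratio is 1:1, so n(CaCO3) = 27094 mol.
Mass of CaCO3 = 27094 × 100.09 = 2.7118 × 10^6 g = 2712 kg.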